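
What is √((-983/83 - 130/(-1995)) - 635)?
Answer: I*√709344746418/33117 ≈ 25.432*I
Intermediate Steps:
√((-983/83 - 130/(-1995)) - 635) = √((-983*1/83 - 130*(-1/1995)) - 635) = √((-983/83 + 26/399) - 635) = √(-390059/33117 - 635) = √(-21419354/33117) = I*√709344746418/33117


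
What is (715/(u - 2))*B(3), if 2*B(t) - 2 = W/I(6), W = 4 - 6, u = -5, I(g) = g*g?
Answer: -3575/36 ≈ -99.306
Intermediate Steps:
I(g) = g²
W = -2
B(t) = 35/36 (B(t) = 1 + (-2/(6²))/2 = 1 + (-2/36)/2 = 1 + (-2*1/36)/2 = 1 + (½)*(-1/18) = 1 - 1/36 = 35/36)
(715/(u - 2))*B(3) = (715/(-5 - 2))*(35/36) = (715/(-7))*(35/36) = (715*(-⅐))*(35/36) = -715/7*35/36 = -3575/36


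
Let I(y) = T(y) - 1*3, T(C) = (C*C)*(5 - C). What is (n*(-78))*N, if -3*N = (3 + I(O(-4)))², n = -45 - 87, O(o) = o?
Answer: -71165952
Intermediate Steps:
T(C) = C²*(5 - C)
I(y) = -3 + y²*(5 - y) (I(y) = y²*(5 - y) - 1*3 = y²*(5 - y) - 3 = -3 + y²*(5 - y))
n = -132
N = -6912 (N = -(3 + (-3 + (-4)²*(5 - 1*(-4))))²/3 = -(3 + (-3 + 16*(5 + 4)))²/3 = -(3 + (-3 + 16*9))²/3 = -(3 + (-3 + 144))²/3 = -(3 + 141)²/3 = -⅓*144² = -⅓*20736 = -6912)
(n*(-78))*N = -132*(-78)*(-6912) = 10296*(-6912) = -71165952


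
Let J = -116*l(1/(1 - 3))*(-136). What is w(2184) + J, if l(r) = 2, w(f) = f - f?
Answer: 31552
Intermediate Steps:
w(f) = 0
J = 31552 (J = -116*2*(-136) = -232*(-136) = 31552)
w(2184) + J = 0 + 31552 = 31552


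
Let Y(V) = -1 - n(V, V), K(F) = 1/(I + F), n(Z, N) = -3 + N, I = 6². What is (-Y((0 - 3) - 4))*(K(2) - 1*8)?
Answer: 2727/38 ≈ 71.763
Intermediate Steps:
I = 36
K(F) = 1/(36 + F)
Y(V) = 2 - V (Y(V) = -1 - (-3 + V) = -1 + (3 - V) = 2 - V)
(-Y((0 - 3) - 4))*(K(2) - 1*8) = (-(2 - ((0 - 3) - 4)))*(1/(36 + 2) - 1*8) = (-(2 - (-3 - 4)))*(1/38 - 8) = (-(2 - 1*(-7)))*(1/38 - 8) = -(2 + 7)*(-303/38) = -1*9*(-303/38) = -9*(-303/38) = 2727/38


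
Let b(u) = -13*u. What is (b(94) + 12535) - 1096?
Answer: 10217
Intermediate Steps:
(b(94) + 12535) - 1096 = (-13*94 + 12535) - 1096 = (-1222 + 12535) - 1096 = 11313 - 1096 = 10217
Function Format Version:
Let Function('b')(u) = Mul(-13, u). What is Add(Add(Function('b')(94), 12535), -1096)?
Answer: 10217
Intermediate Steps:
Add(Add(Function('b')(94), 12535), -1096) = Add(Add(Mul(-13, 94), 12535), -1096) = Add(Add(-1222, 12535), -1096) = Add(11313, -1096) = 10217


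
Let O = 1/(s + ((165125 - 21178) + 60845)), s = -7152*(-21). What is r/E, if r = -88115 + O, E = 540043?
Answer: -31279415159/191706624312 ≈ -0.16316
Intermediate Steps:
s = 150192
O = 1/354984 (O = 1/(150192 + ((165125 - 21178) + 60845)) = 1/(150192 + (143947 + 60845)) = 1/(150192 + 204792) = 1/354984 ≈ 2.8170e-6)
r = -31279415159/354984 (r = -88115 + 1/354984 = -31279415159/354984 ≈ -88115.)
r/E = -31279415159/354984/540043 = -31279415159/354984*1/540043 = -31279415159/191706624312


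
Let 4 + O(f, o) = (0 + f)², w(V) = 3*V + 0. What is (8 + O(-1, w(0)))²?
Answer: 25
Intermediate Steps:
w(V) = 3*V
O(f, o) = -4 + f² (O(f, o) = -4 + (0 + f)² = -4 + f²)
(8 + O(-1, w(0)))² = (8 + (-4 + (-1)²))² = (8 + (-4 + 1))² = (8 - 3)² = 5² = 25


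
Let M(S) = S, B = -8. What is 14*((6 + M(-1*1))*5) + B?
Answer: 342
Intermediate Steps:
14*((6 + M(-1*1))*5) + B = 14*((6 - 1*1)*5) - 8 = 14*((6 - 1)*5) - 8 = 14*(5*5) - 8 = 14*25 - 8 = 350 - 8 = 342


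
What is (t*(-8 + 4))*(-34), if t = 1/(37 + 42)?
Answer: 136/79 ≈ 1.7215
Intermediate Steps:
t = 1/79 ≈ 0.012658
(t*(-8 + 4))*(-34) = ((-8 + 4)/79)*(-34) = ((1/79)*(-4))*(-34) = -4/79*(-34) = 136/79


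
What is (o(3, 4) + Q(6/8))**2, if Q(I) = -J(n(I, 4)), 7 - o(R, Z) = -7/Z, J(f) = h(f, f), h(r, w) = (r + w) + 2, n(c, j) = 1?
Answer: 361/16 ≈ 22.563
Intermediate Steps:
h(r, w) = 2 + r + w
J(f) = 2 + 2*f (J(f) = 2 + f + f = 2 + 2*f)
o(R, Z) = 7 + 7/Z (o(R, Z) = 7 - (-7)/Z = 7 + 7/Z)
Q(I) = -4 (Q(I) = -(2 + 2*1) = -(2 + 2) = -1*4 = -4)
(o(3, 4) + Q(6/8))**2 = ((7 + 7/4) - 4)**2 = (35/4 - 4)**2 = (19/4)**2 = 361/16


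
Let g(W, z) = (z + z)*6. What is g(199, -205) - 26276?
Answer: -28736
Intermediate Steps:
g(W, z) = 12*z (g(W, z) = (2*z)*6 = 12*z)
g(199, -205) - 26276 = 12*(-205) - 26276 = -2460 - 26276 = -28736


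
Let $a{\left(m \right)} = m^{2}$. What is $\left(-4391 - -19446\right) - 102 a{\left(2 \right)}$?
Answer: $14647$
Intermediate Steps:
$\left(-4391 - -19446\right) - 102 a{\left(2 \right)} = \left(-4391 - -19446\right) - 102 \cdot 2^{2} = \left(-4391 + 19446\right) - 102 \cdot 4 = 15055 - 408 = 14647$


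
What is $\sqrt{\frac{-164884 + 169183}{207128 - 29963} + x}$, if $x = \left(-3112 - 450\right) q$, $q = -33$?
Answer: $\frac{\sqrt{409940939742465}}{59055} \approx 342.85$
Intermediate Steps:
$x = 117546$ ($x = \left(-3112 - 450\right) \left(-33\right) = \left(-3562\right) \left(-33\right) = 117546$)
$\sqrt{\frac{-164884 + 169183}{207128 - 29963} + x} = \sqrt{\frac{-164884 + 169183}{207128 - 29963} + 117546} = \sqrt{\frac{4299}{177165} + 117546} = \sqrt{4299 \cdot \frac{1}{177165} + 117546} = \sqrt{\frac{1433}{59055} + 117546} = \sqrt{\frac{6941680463}{59055}} = \frac{\sqrt{409940939742465}}{59055}$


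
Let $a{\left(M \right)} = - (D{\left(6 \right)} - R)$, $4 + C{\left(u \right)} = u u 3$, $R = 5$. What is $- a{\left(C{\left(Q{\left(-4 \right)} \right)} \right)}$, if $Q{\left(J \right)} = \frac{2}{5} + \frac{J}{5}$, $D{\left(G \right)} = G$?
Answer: $1$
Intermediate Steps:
$Q{\left(J \right)} = \frac{2}{5} + \frac{J}{5}$ ($Q{\left(J \right)} = 2 \cdot \frac{1}{5} + J \frac{1}{5} = \frac{2}{5} + \frac{J}{5}$)
$C{\left(u \right)} = -4 + 3 u^{2}$ ($C{\left(u \right)} = -4 + u u 3 = -4 + u^{2} \cdot 3 = -4 + 3 u^{2}$)
$a{\left(M \right)} = -1$ ($a{\left(M \right)} = - (6 - 5) = \left(-1\right) 1 = -1$)
$- a{\left(C{\left(Q{\left(-4 \right)} \right)} \right)} = \left(-1\right) \left(-1\right) = 1$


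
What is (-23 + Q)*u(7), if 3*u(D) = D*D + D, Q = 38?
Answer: 280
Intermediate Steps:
u(D) = D/3 + D²/3 (u(D) = (D*D + D)/3 = (D² + D)/3 = (D + D²)/3 = D/3 + D²/3)
(-23 + Q)*u(7) = (-23 + 38)*((⅓)*7*(1 + 7)) = 15*((⅓)*7*8) = 15*(56/3) = 280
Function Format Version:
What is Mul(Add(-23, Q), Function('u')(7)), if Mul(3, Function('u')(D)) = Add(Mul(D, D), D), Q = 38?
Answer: 280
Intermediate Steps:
Function('u')(D) = Add(Mul(Rational(1, 3), D), Mul(Rational(1, 3), Pow(D, 2))) (Function('u')(D) = Mul(Rational(1, 3), Add(Mul(D, D), D)) = Mul(Rational(1, 3), Add(Pow(D, 2), D)) = Mul(Rational(1, 3), Add(D, Pow(D, 2))) = Add(Mul(Rational(1, 3), D), Mul(Rational(1, 3), Pow(D, 2))))
Mul(Add(-23, Q), Function('u')(7)) = Mul(Add(-23, 38), Mul(Rational(1, 3), 7, Add(1, 7))) = Mul(15, Mul(Rational(1, 3), 7, 8)) = Mul(15, Rational(56, 3)) = 280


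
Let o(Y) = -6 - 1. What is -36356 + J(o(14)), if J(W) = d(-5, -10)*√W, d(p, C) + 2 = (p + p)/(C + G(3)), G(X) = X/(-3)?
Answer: -36356 - 12*I*√7/11 ≈ -36356.0 - 2.8863*I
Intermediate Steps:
G(X) = -X/3 (G(X) = X*(-⅓) = -X/3)
d(p, C) = -2 + 2*p/(-1 + C) (d(p, C) = -2 + (p + p)/(C - ⅓*3) = -2 + (2*p)/(C - 1) = -2 + (2*p)/(-1 + C) = -2 + 2*p/(-1 + C))
o(Y) = -7
J(W) = -12*√W/11 (J(W) = (2*(1 - 5 - 1*(-10))/(-1 - 10))*√W = (2*(1 - 5 + 10)/(-11))*√W = (2*(-1/11)*6)*√W = -12*√W/11)
-36356 + J(o(14)) = -36356 - 12*I*√7/11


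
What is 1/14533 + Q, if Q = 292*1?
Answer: 4243637/14533 ≈ 292.00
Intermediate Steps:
Q = 292
1/14533 + Q = 1/14533 + 292 = 4243637/14533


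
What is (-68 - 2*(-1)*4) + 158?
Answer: 98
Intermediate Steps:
(-68 - 2*(-1)*4) + 158 = (-68 + 2*4) + 158 = (-68 + 8) + 158 = -60 + 158 = 98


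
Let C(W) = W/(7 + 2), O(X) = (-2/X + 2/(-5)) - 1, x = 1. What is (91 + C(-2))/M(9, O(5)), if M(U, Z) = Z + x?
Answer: -4085/36 ≈ -113.47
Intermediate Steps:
O(X) = -7/5 - 2/X (O(X) = (-2/X + 2*(-⅕)) - 1 = (-2/X - ⅖) - 1 = (-⅖ - 2/X) - 1 = -7/5 - 2/X)
M(U, Z) = 1 + Z (M(U, Z) = Z + 1 = 1 + Z)
C(W) = W/9
(91 + C(-2))/M(9, O(5)) = (91 + (⅑)*(-2))/(1 + (-7/5 - 2/5)) = (91 - 2/9)/(1 + (-7/5 - 2*⅕)) = 817/(9*(1 + (-7/5 - ⅖))) = 817/(9*(1 - 9/5)) = 817/(9*(-⅘)) = (817/9)*(-5/4) = -4085/36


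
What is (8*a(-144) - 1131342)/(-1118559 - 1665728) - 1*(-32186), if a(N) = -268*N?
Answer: 89615883988/2784287 ≈ 32186.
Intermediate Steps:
(8*a(-144) - 1131342)/(-1118559 - 1665728) - 1*(-32186) = (8*(-268*(-144)) - 1131342)/(-1118559 - 1665728) - 1*(-32186) = (8*38592 - 1131342)/(-2784287) + 32186 = (308736 - 1131342)*(-1/2784287) + 32186 = -822606*(-1/2784287) + 32186 = 822606/2784287 + 32186 = 89615883988/2784287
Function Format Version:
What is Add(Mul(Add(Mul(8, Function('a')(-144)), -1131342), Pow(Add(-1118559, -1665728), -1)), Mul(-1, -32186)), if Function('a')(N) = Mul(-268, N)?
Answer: Rational(89615883988, 2784287) ≈ 32186.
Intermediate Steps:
Add(Mul(Add(Mul(8, Function('a')(-144)), -1131342), Pow(Add(-1118559, -1665728), -1)), Mul(-1, -32186)) = Add(Mul(Add(Mul(8, Mul(-268, -144)), -1131342), Pow(Add(-1118559, -1665728), -1)), Mul(-1, -32186)) = Add(Mul(Add(Mul(8, 38592), -1131342), Pow(-2784287, -1)), 32186) = Add(Mul(Add(308736, -1131342), Rational(-1, 2784287)), 32186) = Add(Mul(-822606, Rational(-1, 2784287)), 32186) = Add(Rational(822606, 2784287), 32186) = Rational(89615883988, 2784287)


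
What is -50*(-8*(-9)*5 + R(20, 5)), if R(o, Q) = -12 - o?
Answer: -16400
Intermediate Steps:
-50*(-8*(-9)*5 + R(20, 5)) = -50*(-8*(-9)*5 + (-12 - 1*20)) = -50*(72*5 + (-12 - 20)) = -50*(360 - 32) = -50*328 = -16400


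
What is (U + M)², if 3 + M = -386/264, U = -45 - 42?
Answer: 145757329/17424 ≈ 8365.3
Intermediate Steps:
U = -87
M = -589/132 (M = -3 - 386/264 = -3 - 386*1/264 = -3 - 193/132 = -589/132 ≈ -4.4621)
(U + M)² = (-87 - 589/132)² = (-12073/132)² = 145757329/17424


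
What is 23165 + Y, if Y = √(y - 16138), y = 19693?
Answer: 23165 + 3*√395 ≈ 23225.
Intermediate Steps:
Y = 3*√395 (Y = √(19693 - 16138) = √3555 = 3*√395 ≈ 59.624)
23165 + Y = 23165 + 3*√395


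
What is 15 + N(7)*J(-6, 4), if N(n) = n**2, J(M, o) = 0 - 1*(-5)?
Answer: 260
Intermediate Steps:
J(M, o) = 5 (J(M, o) = 0 + 5 = 5)
15 + N(7)*J(-6, 4) = 15 + 7**2*5 = 15 + 49*5 = 15 + 245 = 260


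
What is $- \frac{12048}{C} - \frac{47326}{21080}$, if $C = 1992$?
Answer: $- \frac{7255109}{874820} \approx -8.2933$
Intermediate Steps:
$- \frac{12048}{C} - \frac{47326}{21080} = - \frac{12048}{1992} - \frac{47326}{21080} = \left(-12048\right) \frac{1}{1992} - \frac{23663}{10540} = - \frac{502}{83} - \frac{23663}{10540} = - \frac{7255109}{874820}$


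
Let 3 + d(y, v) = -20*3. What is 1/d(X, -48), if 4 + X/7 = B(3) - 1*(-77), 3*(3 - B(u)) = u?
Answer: -1/63 ≈ -0.015873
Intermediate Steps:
B(u) = 3 - u/3
X = 525 (X = -28 + 7*((3 - ⅓*3) - 1*(-77)) = -28 + 7*((3 - 1) + 77) = -28 + 7*(2 + 77) = -28 + 7*79 = -28 + 553 = 525)
d(y, v) = -63 (d(y, v) = -3 - 20*3 = -3 - 60 = -63)
1/d(X, -48) = 1/(-63) = -1/63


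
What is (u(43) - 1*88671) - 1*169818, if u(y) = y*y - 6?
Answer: -256646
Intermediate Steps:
u(y) = -6 + y**2 (u(y) = y**2 - 6 = -6 + y**2)
(u(43) - 1*88671) - 1*169818 = ((-6 + 43**2) - 1*88671) - 1*169818 = ((-6 + 1849) - 88671) - 169818 = (1843 - 88671) - 169818 = -86828 - 169818 = -256646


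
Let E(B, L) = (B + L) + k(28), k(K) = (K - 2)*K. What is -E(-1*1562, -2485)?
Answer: 3319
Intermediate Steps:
k(K) = K*(-2 + K) (k(K) = (-2 + K)*K = K*(-2 + K))
E(B, L) = 728 + B + L (E(B, L) = (B + L) + 28*(-2 + 28) = (B + L) + 28*26 = (B + L) + 728 = 728 + B + L)
-E(-1*1562, -2485) = -(728 - 1*1562 - 2485) = -(728 - 1562 - 2485) = -1*(-3319) = 3319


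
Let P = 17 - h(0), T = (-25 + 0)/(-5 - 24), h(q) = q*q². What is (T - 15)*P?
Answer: -6970/29 ≈ -240.34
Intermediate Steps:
h(q) = q³
T = 25/29 (T = -25/(-29) = -25*(-1/29) = 25/29 ≈ 0.86207)
P = 17 (P = 17 - 1*0³ = 17 - 1*0 = 17 + 0 = 17)
(T - 15)*P = (25/29 - 15)*17 = -410/29*17 = -6970/29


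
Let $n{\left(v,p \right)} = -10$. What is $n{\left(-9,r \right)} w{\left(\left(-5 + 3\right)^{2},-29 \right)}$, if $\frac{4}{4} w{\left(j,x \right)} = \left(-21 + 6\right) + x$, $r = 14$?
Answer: $440$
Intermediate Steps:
$w{\left(j,x \right)} = -15 + x$ ($w{\left(j,x \right)} = \left(-21 + 6\right) + x = -15 + x$)
$n{\left(-9,r \right)} w{\left(\left(-5 + 3\right)^{2},-29 \right)} = - 10 \left(-15 - 29\right) = \left(-10\right) \left(-44\right) = 440$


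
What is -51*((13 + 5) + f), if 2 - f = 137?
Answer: 5967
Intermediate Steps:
f = -135 (f = 2 - 1*137 = 2 - 137 = -135)
-51*((13 + 5) + f) = -51*((13 + 5) - 135) = -51*(18 - 135) = -51*(-117) = 5967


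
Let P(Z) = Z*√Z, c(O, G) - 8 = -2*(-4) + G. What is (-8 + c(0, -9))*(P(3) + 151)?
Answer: -151 - 3*√3 ≈ -156.20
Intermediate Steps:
c(O, G) = 16 + G (c(O, G) = 8 + (-2*(-4) + G) = 8 + (8 + G) = 16 + G)
P(Z) = Z^(3/2)
(-8 + c(0, -9))*(P(3) + 151) = (-8 + (16 - 9))*(3^(3/2) + 151) = (-8 + 7)*(3*√3 + 151) = -(151 + 3*√3) = -151 - 3*√3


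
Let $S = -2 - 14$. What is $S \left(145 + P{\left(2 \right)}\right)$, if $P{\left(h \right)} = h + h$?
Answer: $-2384$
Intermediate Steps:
$P{\left(h \right)} = 2 h$
$S = -16$
$S \left(145 + P{\left(2 \right)}\right) = - 16 \left(145 + 2 \cdot 2\right) = - 16 \left(145 + 4\right) = \left(-16\right) 149 = -2384$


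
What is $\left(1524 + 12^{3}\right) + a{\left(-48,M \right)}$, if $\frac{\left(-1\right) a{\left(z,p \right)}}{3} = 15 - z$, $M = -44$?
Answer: $3063$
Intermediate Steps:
$a{\left(z,p \right)} = -45 + 3 z$ ($a{\left(z,p \right)} = - 3 \left(15 - z\right) = -45 + 3 z$)
$\left(1524 + 12^{3}\right) + a{\left(-48,M \right)} = \left(1524 + 12^{3}\right) + \left(-45 + 3 \left(-48\right)\right) = \left(1524 + 1728\right) - 189 = 3252 - 189 = 3063$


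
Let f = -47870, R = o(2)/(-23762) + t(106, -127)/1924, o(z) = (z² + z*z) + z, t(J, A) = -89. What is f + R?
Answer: -1094263503309/22859044 ≈ -47870.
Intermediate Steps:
o(z) = z + 2*z² (o(z) = (z² + z²) + z = 2*z² + z = z + 2*z²)
R = -1067029/22859044 (R = (2*(1 + 2*2))/(-23762) - 89/1924 = (2*(1 + 4))*(-1/23762) - 89*1/1924 = (2*5)*(-1/23762) - 89/1924 = 10*(-1/23762) - 89/1924 = -5/11881 - 89/1924 = -1067029/22859044 ≈ -0.046679)
f + R = -47870 - 1067029/22859044 = -1094263503309/22859044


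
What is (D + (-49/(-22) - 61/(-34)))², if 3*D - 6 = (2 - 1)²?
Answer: 12709225/314721 ≈ 40.383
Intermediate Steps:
D = 7/3 (D = 2 + (2 - 1)²/3 = 2 + (⅓)*1² = 2 + (⅓)*1 = 2 + ⅓ = 7/3 ≈ 2.3333)
(D + (-49/(-22) - 61/(-34)))² = (7/3 + (-49/(-22) - 61/(-34)))² = (7/3 + (-49*(-1/22) - 61*(-1/34)))² = (7/3 + (49/22 + 61/34))² = (7/3 + 752/187)² = (3565/561)² = 12709225/314721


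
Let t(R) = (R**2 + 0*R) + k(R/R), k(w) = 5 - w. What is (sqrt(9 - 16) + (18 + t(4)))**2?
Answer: (38 + I*sqrt(7))**2 ≈ 1437.0 + 201.08*I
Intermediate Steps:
t(R) = 4 + R**2 (t(R) = (R**2 + 0*R) + (5 - R/R) = (R**2 + 0) + (5 - 1*1) = R**2 + (5 - 1) = R**2 + 4 = 4 + R**2)
(sqrt(9 - 16) + (18 + t(4)))**2 = (sqrt(9 - 16) + (18 + (4 + 4**2)))**2 = (sqrt(-7) + (18 + (4 + 16)))**2 = (I*sqrt(7) + (18 + 20))**2 = (I*sqrt(7) + 38)**2 = (38 + I*sqrt(7))**2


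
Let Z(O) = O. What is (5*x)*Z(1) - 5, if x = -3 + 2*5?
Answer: 30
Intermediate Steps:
x = 7 (x = -3 + 10 = 7)
(5*x)*Z(1) - 5 = (5*7)*1 - 5 = 35*1 - 5 = 35 - 5 = 30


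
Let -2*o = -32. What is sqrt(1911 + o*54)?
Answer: 5*sqrt(111) ≈ 52.678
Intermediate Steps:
o = 16 (o = -1/2*(-32) = 16)
sqrt(1911 + o*54) = sqrt(1911 + 16*54) = sqrt(1911 + 864) = sqrt(2775) = 5*sqrt(111)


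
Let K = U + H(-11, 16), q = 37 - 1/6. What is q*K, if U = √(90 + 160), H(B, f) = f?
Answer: 1768/3 + 1105*√10/6 ≈ 1171.7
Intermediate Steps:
q = 221/6 (q = 37 - 1*⅙ = 37 - ⅙ = 221/6 ≈ 36.833)
U = 5*√10 (U = √250 = 5*√10 ≈ 15.811)
K = 16 + 5*√10 (K = 5*√10 + 16 = 16 + 5*√10 ≈ 31.811)
q*K = 221*(16 + 5*√10)/6 = 1768/3 + 1105*√10/6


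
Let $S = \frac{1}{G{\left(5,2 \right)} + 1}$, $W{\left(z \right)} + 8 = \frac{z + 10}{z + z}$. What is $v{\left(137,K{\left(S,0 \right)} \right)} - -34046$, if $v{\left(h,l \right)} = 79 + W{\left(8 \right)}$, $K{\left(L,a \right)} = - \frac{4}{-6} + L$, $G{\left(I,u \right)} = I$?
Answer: $\frac{272945}{8} \approx 34118.0$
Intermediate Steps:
$W{\left(z \right)} = -8 + \frac{10 + z}{2 z}$ ($W{\left(z \right)} = -8 + \frac{z + 10}{z + z} = -8 + \frac{10 + z}{2 z}$)
$S = \frac{1}{6}$ ($S = \frac{1}{5 + 1} = \frac{1}{6} \approx 0.16667$)
$K{\left(L,a \right)} = \frac{2}{3} + L$ ($K{\left(L,a \right)} = \left(-4\right) \left(- \frac{1}{6}\right) + L = \frac{2}{3} + L$)
$v{\left(h,l \right)} = \frac{577}{8}$ ($v{\left(h,l \right)} = 79 - \left(\frac{15}{2} - \frac{5}{8}\right) = 79 + \left(- \frac{15}{2} + 5 \cdot \frac{1}{8}\right) = 79 + \left(- \frac{15}{2} + \frac{5}{8}\right) = 79 - \frac{55}{8} = \frac{577}{8}$)
$v{\left(137,K{\left(S,0 \right)} \right)} - -34046 = \frac{577}{8} - -34046 = \frac{577}{8} + 34046 = \frac{272945}{8}$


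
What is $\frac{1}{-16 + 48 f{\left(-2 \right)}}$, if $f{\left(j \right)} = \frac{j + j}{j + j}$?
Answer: $\frac{1}{32} \approx 0.03125$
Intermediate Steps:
$f{\left(j \right)} = 1$ ($f{\left(j \right)} = \frac{2 j}{2 j} = 2 j \frac{1}{2 j} = 1$)
$\frac{1}{-16 + 48 f{\left(-2 \right)}} = \frac{1}{-16 + 48 \cdot 1} = \frac{1}{-16 + 48} = \frac{1}{32}$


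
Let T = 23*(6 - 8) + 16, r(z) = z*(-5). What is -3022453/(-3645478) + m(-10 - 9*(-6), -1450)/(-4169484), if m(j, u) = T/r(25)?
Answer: 13127154738893/15833085618075 ≈ 0.82910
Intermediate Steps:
r(z) = -5*z
T = -30 (T = 23*(-2) + 16 = -46 + 16 = -30)
m(j, u) = 6/25 (m(j, u) = -30/((-5*25)) = -30/(-125) = -30*(-1/125) = 6/25)
-3022453/(-3645478) + m(-10 - 9*(-6), -1450)/(-4169484) = -3022453/(-3645478) + (6/25)/(-4169484) = -3022453*(-1/3645478) + (6/25)*(-1/4169484) = 3022453/3645478 - 1/17372850 = 13127154738893/15833085618075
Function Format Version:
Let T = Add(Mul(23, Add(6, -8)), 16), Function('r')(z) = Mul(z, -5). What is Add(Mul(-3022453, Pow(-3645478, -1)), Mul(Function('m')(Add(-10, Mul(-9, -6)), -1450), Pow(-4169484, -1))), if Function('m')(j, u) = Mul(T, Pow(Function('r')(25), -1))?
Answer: Rational(13127154738893, 15833085618075) ≈ 0.82910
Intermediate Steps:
Function('r')(z) = Mul(-5, z)
T = -30 (T = Add(Mul(23, -2), 16) = Add(-46, 16) = -30)
Function('m')(j, u) = Rational(6, 25) (Function('m')(j, u) = Mul(-30, Pow(Mul(-5, 25), -1)) = Mul(-30, Pow(-125, -1)) = Mul(-30, Rational(-1, 125)) = Rational(6, 25))
Add(Mul(-3022453, Pow(-3645478, -1)), Mul(Function('m')(Add(-10, Mul(-9, -6)), -1450), Pow(-4169484, -1))) = Add(Mul(-3022453, Pow(-3645478, -1)), Mul(Rational(6, 25), Pow(-4169484, -1))) = Add(Mul(-3022453, Rational(-1, 3645478)), Mul(Rational(6, 25), Rational(-1, 4169484))) = Add(Rational(3022453, 3645478), Rational(-1, 17372850)) = Rational(13127154738893, 15833085618075)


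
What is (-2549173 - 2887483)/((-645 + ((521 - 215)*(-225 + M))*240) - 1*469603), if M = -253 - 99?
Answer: 679582/5355641 ≈ 0.12689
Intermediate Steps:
M = -352
(-2549173 - 2887483)/((-645 + ((521 - 215)*(-225 + M))*240) - 1*469603) = (-2549173 - 2887483)/((-645 + ((521 - 215)*(-225 - 352))*240) - 1*469603) = -5436656/((-645 + (306*(-577))*240) - 469603) = -5436656/((-645 - 176562*240) - 469603) = -5436656/((-645 - 42374880) - 469603) = -5436656/(-42375525 - 469603) = -5436656/(-42845128) = -5436656*(-1/42845128) = 679582/5355641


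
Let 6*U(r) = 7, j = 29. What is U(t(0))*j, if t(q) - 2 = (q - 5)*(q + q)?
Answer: 203/6 ≈ 33.833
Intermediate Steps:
t(q) = 2 + 2*q*(-5 + q) (t(q) = 2 + (q - 5)*(q + q) = 2 + (-5 + q)*(2*q) = 2 + 2*q*(-5 + q))
U(r) = 7/6 (U(r) = (1/6)*7 = 7/6)
U(t(0))*j = (7/6)*29 = 203/6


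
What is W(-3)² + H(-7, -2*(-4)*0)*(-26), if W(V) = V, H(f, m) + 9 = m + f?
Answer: 425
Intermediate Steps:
H(f, m) = -9 + f + m (H(f, m) = -9 + (m + f) = -9 + (f + m) = -9 + f + m)
W(-3)² + H(-7, -2*(-4)*0)*(-26) = (-3)² + (-9 - 7 - 2*(-4)*0)*(-26) = 9 + (-9 - 7 + 8*0)*(-26) = 9 + (-9 - 7 + 0)*(-26) = 9 - 16*(-26) = 9 + 416 = 425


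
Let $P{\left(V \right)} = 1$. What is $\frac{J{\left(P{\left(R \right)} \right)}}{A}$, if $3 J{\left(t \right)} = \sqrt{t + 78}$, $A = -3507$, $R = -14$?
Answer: $- \frac{\sqrt{79}}{10521} \approx -0.00084481$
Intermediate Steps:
$J{\left(t \right)} = \frac{\sqrt{78 + t}}{3}$ ($J{\left(t \right)} = \frac{\sqrt{t + 78}}{3} = \frac{\sqrt{78 + t}}{3}$)
$\frac{J{\left(P{\left(R \right)} \right)}}{A} = \frac{\frac{1}{3} \sqrt{78 + 1}}{-3507} = \frac{\sqrt{79}}{3} \left(- \frac{1}{3507}\right) = - \frac{\sqrt{79}}{10521}$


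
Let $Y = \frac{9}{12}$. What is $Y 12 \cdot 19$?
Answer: $171$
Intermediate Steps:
$Y = \frac{3}{4}$ ($Y = 9 \cdot \frac{1}{12} = \frac{3}{4} \approx 0.75$)
$Y 12 \cdot 19 = \frac{3}{4} \cdot 12 \cdot 19 = 9 \cdot 19 = 171$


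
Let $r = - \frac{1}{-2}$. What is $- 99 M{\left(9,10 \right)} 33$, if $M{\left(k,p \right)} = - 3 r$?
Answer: $\frac{9801}{2} \approx 4900.5$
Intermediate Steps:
$r = \frac{1}{2}$ ($r = \left(-1\right) \left(- \frac{1}{2}\right) = \frac{1}{2} \approx 0.5$)
$M{\left(k,p \right)} = - \frac{3}{2}$ ($M{\left(k,p \right)} = \left(-3\right) \frac{1}{2} = - \frac{3}{2}$)
$- 99 M{\left(9,10 \right)} 33 = \left(-99\right) \left(- \frac{3}{2}\right) 33 = \frac{297}{2} \cdot 33 = \frac{9801}{2}$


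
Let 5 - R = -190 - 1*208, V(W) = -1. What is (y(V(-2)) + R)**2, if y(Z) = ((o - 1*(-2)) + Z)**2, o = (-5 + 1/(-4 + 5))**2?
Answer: 478864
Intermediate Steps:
o = 16 (o = (-5 + 1/1)**2 = (-5 + 1)**2 = (-4)**2 = 16)
R = 403 (R = 5 - (-190 - 1*208) = 5 - (-190 - 208) = 5 - 1*(-398) = 5 + 398 = 403)
y(Z) = (18 + Z)**2 (y(Z) = ((16 - 1*(-2)) + Z)**2 = ((16 + 2) + Z)**2 = (18 + Z)**2)
(y(V(-2)) + R)**2 = ((18 - 1)**2 + 403)**2 = (17**2 + 403)**2 = (289 + 403)**2 = 692**2 = 478864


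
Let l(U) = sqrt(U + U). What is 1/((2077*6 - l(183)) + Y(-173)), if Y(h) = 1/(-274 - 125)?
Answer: 1983962463/24724076974003 + 159201*sqrt(366)/24724076974003 ≈ 8.0367e-5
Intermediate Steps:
l(U) = sqrt(2)*sqrt(U) (l(U) = sqrt(2*U) = sqrt(2)*sqrt(U))
Y(h) = -1/399 (Y(h) = 1/(-399) = -1/399)
1/((2077*6 - l(183)) + Y(-173)) = 1/((2077*6 - sqrt(2)*sqrt(183)) - 1/399) = 1/((12462 - sqrt(366)) - 1/399) = 1/(4972337/399 - sqrt(366))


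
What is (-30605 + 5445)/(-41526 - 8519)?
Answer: 5032/10009 ≈ 0.50275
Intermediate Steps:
(-30605 + 5445)/(-41526 - 8519) = -25160/(-50045) = -25160*(-1/50045) = 5032/10009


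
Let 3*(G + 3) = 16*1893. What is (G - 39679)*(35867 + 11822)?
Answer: -1410926754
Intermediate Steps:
G = 10093 (G = -3 + (16*1893)/3 = -3 + (1/3)*30288 = -3 + 10096 = 10093)
(G - 39679)*(35867 + 11822) = (10093 - 39679)*(35867 + 11822) = -29586*47689 = -1410926754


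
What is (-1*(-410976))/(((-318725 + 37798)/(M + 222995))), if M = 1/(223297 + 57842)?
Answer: -8588383468191552/26326511951 ≈ -3.2623e+5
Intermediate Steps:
M = 1/281139 ≈ 3.5570e-6
(-1*(-410976))/(((-318725 + 37798)/(M + 222995))) = (-1*(-410976))/(((-318725 + 37798)/(1/281139 + 222995))) = 410976/((-280927/62692591306/281139)) = 410976/((-280927*281139/62692591306)) = 410976/(-78979535853/62692591306) = 410976*(-62692591306/78979535853) = -8588383468191552/26326511951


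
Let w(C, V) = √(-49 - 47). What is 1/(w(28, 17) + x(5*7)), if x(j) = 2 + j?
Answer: 37/1465 - 4*I*√6/1465 ≈ 0.025256 - 0.006688*I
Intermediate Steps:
w(C, V) = 4*I*√6 (w(C, V) = √(-96) = 4*I*√6)
1/(w(28, 17) + x(5*7)) = 1/(4*I*√6 + (2 + 5*7)) = 1/(4*I*√6 + (2 + 35)) = 1/(4*I*√6 + 37) = 1/(37 + 4*I*√6)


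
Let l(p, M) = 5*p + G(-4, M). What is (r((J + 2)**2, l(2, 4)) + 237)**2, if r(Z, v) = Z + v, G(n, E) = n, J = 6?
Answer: 94249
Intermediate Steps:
l(p, M) = -4 + 5*p (l(p, M) = 5*p - 4 = -4 + 5*p)
(r((J + 2)**2, l(2, 4)) + 237)**2 = (((6 + 2)**2 + (-4 + 5*2)) + 237)**2 = ((8**2 + (-4 + 10)) + 237)**2 = ((64 + 6) + 237)**2 = (70 + 237)**2 = 307**2 = 94249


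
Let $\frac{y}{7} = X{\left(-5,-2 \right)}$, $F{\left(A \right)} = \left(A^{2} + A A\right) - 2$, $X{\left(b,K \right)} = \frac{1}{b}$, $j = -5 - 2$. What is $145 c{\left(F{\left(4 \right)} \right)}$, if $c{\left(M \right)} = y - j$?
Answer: $812$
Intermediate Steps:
$j = -7$
$F{\left(A \right)} = -2 + 2 A^{2}$ ($F{\left(A \right)} = \left(A^{2} + A^{2}\right) - 2 = 2 A^{2} - 2 = -2 + 2 A^{2}$)
$y = - \frac{7}{5}$ ($y = \frac{7}{-5} = 7 \left(- \frac{1}{5}\right) = - \frac{7}{5} \approx -1.4$)
$c{\left(M \right)} = \frac{28}{5}$ ($c{\left(M \right)} = - \frac{7}{5} - -7 = - \frac{7}{5} + 7 = \frac{28}{5}$)
$145 c{\left(F{\left(4 \right)} \right)} = 145 \cdot \frac{28}{5} = 812$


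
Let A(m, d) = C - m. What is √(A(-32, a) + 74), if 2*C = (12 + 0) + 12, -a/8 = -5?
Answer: √118 ≈ 10.863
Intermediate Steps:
a = 40 (a = -8*(-5) = 40)
C = 12 (C = ((12 + 0) + 12)/2 = (12 + 12)/2 = (½)*24 = 12)
A(m, d) = 12 - m
√(A(-32, a) + 74) = √((12 - 1*(-32)) + 74) = √((12 + 32) + 74) = √(44 + 74) = √118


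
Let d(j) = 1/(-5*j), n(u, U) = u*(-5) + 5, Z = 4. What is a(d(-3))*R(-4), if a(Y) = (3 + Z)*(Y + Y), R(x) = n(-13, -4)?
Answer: 196/3 ≈ 65.333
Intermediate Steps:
n(u, U) = 5 - 5*u (n(u, U) = -5*u + 5 = 5 - 5*u)
d(j) = -1/(5*j)
R(x) = 70 (R(x) = 5 - 5*(-13) = 5 + 65 = 70)
a(Y) = 14*Y (a(Y) = (3 + 4)*(Y + Y) = 7*(2*Y) = 14*Y)
a(d(-3))*R(-4) = (14*(-⅕/(-3)))*70 = (14*(-⅕*(-⅓)))*70 = (14*(1/15))*70 = (14/15)*70 = 196/3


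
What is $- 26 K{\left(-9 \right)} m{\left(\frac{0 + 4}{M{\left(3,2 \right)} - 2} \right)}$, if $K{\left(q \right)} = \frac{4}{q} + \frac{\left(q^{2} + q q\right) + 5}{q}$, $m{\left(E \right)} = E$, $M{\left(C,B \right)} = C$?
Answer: $1976$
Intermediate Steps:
$K{\left(q \right)} = \frac{4}{q} + \frac{5 + 2 q^{2}}{q}$ ($K{\left(q \right)} = \frac{4}{q} + \frac{\left(q^{2} + q^{2}\right) + 5}{q} = \frac{4}{q} + \frac{2 q^{2} + 5}{q} = \frac{4}{q} + \frac{5 + 2 q^{2}}{q}$)
$- 26 K{\left(-9 \right)} m{\left(\frac{0 + 4}{M{\left(3,2 \right)} - 2} \right)} = - 26 \left(2 \left(-9\right) + \frac{9}{-9}\right) \frac{0 + 4}{3 - 2} = - 26 \left(-18 + 9 \left(- \frac{1}{9}\right)\right) \frac{4}{1} = - 26 \left(-18 - 1\right) 4 \cdot 1 = \left(-26\right) \left(-19\right) 4 = 494 \cdot 4 = 1976$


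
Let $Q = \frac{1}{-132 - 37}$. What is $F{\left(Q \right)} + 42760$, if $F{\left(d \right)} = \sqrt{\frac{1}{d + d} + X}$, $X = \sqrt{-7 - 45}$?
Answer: $42760 + \frac{\sqrt{-338 + 8 i \sqrt{13}}}{2} \approx 42760.0 + 9.2007 i$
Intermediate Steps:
$X = 2 i \sqrt{13}$ ($X = \sqrt{-52} = 2 i \sqrt{13} \approx 7.2111 i$)
$Q = - \frac{1}{169}$ ($Q = \frac{1}{-169} = - \frac{1}{169} \approx -0.0059172$)
$F{\left(d \right)} = \sqrt{\frac{1}{2 d} + 2 i \sqrt{13}}$ ($F{\left(d \right)} = \sqrt{\frac{1}{d + d} + 2 i \sqrt{13}} = \sqrt{\frac{1}{2 d} + 2 i \sqrt{13}}$)
$F{\left(Q \right)} + 42760 = \frac{\sqrt{\frac{2}{- \frac{1}{169}} + 8 i \sqrt{13}}}{2} + 42760 = \frac{\sqrt{2 \left(-169\right) + 8 i \sqrt{13}}}{2} + 42760 = \frac{\sqrt{-338 + 8 i \sqrt{13}}}{2} + 42760 = 42760 + \frac{\sqrt{-338 + 8 i \sqrt{13}}}{2}$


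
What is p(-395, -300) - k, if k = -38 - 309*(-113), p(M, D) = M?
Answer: -35274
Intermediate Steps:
k = 34879 (k = -38 + 34917 = 34879)
p(-395, -300) - k = -395 - 1*34879 = -395 - 34879 = -35274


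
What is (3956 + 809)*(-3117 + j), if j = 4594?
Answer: 7037905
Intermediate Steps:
(3956 + 809)*(-3117 + j) = (3956 + 809)*(-3117 + 4594) = 4765*1477 = 7037905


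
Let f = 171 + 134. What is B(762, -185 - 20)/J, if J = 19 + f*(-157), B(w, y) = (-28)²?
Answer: -56/3419 ≈ -0.016379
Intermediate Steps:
B(w, y) = 784
f = 305
J = -47866 (J = 19 + 305*(-157) = 19 - 47885 = -47866)
B(762, -185 - 20)/J = 784/(-47866) = 784*(-1/47866) = -56/3419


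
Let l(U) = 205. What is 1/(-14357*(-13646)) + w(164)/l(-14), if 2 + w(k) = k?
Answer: 31738330969/40162702510 ≈ 0.79024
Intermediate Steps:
w(k) = -2 + k
1/(-14357*(-13646)) + w(164)/l(-14) = 1/(-14357*(-13646)) + (-2 + 164)/205 = -1/14357*(-1/13646) + 162*(1/205) = 1/195915622 + 162/205 = 31738330969/40162702510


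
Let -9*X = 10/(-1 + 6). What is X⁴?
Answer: 16/6561 ≈ 0.0024387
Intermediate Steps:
X = -2/9 (X = -10/(9*(-1 + 6)) = -10/(9*5) = -⅑*2 = -2/9 ≈ -0.22222)
X⁴ = (-2/9)⁴ = 16/6561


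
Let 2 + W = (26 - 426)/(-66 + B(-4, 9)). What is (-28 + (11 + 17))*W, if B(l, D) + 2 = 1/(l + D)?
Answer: 0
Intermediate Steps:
B(l, D) = -2 + 1/(D + l) (B(l, D) = -2 + 1/(l + D) = -2 + 1/(D + l))
W = 1322/339 (W = -2 + (26 - 426)/(-66 + (1 - 2*9 - 2*(-4))/(9 - 4)) = -2 - 400/(-66 + (1 - 18 + 8)/5) = -2 - 400/(-66 + (⅕)*(-9)) = -2 - 400/(-66 - 9/5) = -2 - 400/(-339/5) = -2 - 400*(-5/339) = -2 + 2000/339 = 1322/339 ≈ 3.8997)
(-28 + (11 + 17))*W = (-28 + (11 + 17))*(1322/339) = (-28 + 28)*(1322/339) = 0*(1322/339) = 0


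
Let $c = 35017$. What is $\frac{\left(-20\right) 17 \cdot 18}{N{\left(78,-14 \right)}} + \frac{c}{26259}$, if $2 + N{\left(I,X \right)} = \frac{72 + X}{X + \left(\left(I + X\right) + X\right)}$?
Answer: $\frac{2892936559}{183813} \approx 15738.0$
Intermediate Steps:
$N{\left(I,X \right)} = -2 + \frac{72 + X}{I + 3 X}$ ($N{\left(I,X \right)} = -2 + \frac{72 + X}{X + \left(\left(I + X\right) + X\right)} = -2 + \frac{72 + X}{X + \left(I + 2 X\right)} = -2 + \frac{72 + X}{I + 3 X}$)
$\frac{\left(-20\right) 17 \cdot 18}{N{\left(78,-14 \right)}} + \frac{c}{26259} = \frac{\left(-20\right) 17 \cdot 18}{\frac{1}{78 + 3 \left(-14\right)} \left(72 - -70 - 156\right)} + \frac{35017}{26259} = \frac{\left(-340\right) 18}{\frac{1}{78 - 42} \left(72 + 70 - 156\right)} + 35017 \cdot \frac{1}{26259} = - \frac{6120}{\frac{1}{36} \left(-14\right)} + \frac{35017}{26259} = - \frac{6120}{- \frac{7}{18}} + \frac{35017}{26259} = \left(-6120\right) \left(- \frac{18}{7}\right) + \frac{35017}{26259} = \frac{110160}{7} + \frac{35017}{26259} = \frac{2892936559}{183813}$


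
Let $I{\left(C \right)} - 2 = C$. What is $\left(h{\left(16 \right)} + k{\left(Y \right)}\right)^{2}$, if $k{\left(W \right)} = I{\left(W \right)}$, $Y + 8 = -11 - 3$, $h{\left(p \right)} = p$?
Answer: $16$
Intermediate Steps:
$I{\left(C \right)} = 2 + C$
$Y = -22$ ($Y = -8 - 14 = -22$)
$k{\left(W \right)} = 2 + W$
$\left(h{\left(16 \right)} + k{\left(Y \right)}\right)^{2} = \left(16 + \left(2 - 22\right)\right)^{2} = \left(16 - 20\right)^{2} = \left(-4\right)^{2} = 16$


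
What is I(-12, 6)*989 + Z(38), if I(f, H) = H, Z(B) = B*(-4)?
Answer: 5782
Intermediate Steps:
Z(B) = -4*B
I(-12, 6)*989 + Z(38) = 6*989 - 4*38 = 5934 - 152 = 5782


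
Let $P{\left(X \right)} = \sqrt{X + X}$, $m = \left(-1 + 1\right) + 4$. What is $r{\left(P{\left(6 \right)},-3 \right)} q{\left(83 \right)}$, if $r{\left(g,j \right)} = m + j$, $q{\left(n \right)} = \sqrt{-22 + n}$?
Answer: $\sqrt{61} \approx 7.8102$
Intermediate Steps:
$m = 4$ ($m = 0 + 4 = 4$)
$P{\left(X \right)} = \sqrt{2} \sqrt{X}$ ($P{\left(X \right)} = \sqrt{2 X} = \sqrt{2} \sqrt{X}$)
$r{\left(g,j \right)} = 4 + j$
$r{\left(P{\left(6 \right)},-3 \right)} q{\left(83 \right)} = \left(4 - 3\right) \sqrt{-22 + 83} = 1 \sqrt{61} = \sqrt{61}$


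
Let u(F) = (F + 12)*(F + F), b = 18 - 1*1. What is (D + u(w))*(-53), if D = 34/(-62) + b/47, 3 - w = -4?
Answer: -20526370/1457 ≈ -14088.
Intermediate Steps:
w = 7 (w = 3 - 1*(-4) = 3 + 4 = 7)
b = 17 (b = 18 - 1 = 17)
D = -272/1457 (D = 34/(-62) + 17/47 = 34*(-1/62) + 17*(1/47) = -17/31 + 17/47 = -272/1457 ≈ -0.18669)
u(F) = 2*F*(12 + F) (u(F) = (12 + F)*(2*F) = 2*F*(12 + F))
(D + u(w))*(-53) = (-272/1457 + 2*7*(12 + 7))*(-53) = (-272/1457 + 2*7*19)*(-53) = (-272/1457 + 266)*(-53) = (387290/1457)*(-53) = -20526370/1457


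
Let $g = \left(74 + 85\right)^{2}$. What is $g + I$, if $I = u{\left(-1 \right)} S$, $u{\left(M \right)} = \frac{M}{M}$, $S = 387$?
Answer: $25668$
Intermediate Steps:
$u{\left(M \right)} = 1$
$I = 387$ ($I = 1 \cdot 387 = 387$)
$g = 25281$ ($g = 159^{2} = 25281$)
$g + I = 25281 + 387 = 25668$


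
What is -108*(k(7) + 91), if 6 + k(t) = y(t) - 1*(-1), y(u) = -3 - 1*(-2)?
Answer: -9180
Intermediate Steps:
y(u) = -1 (y(u) = -3 + 2 = -1)
k(t) = -6 (k(t) = -6 + (-1 - 1*(-1)) = -6 + (-1 + 1) = -6 + 0 = -6)
-108*(k(7) + 91) = -108*(-6 + 91) = -108*85 = -9180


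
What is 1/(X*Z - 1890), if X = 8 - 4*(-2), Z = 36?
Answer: -1/1314 ≈ -0.00076103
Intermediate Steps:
X = 16 (X = 8 + 8 = 16)
1/(X*Z - 1890) = 1/(16*36 - 1890) = 1/(576 - 1890) = 1/(-1314) = -1/1314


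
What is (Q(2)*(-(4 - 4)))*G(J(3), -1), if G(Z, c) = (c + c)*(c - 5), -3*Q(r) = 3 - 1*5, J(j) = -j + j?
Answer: 0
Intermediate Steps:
J(j) = 0
Q(r) = ⅔ (Q(r) = -(3 - 1*5)/3 = -(3 - 5)/3 = -⅓*(-2) = ⅔)
G(Z, c) = 2*c*(-5 + c) (G(Z, c) = (2*c)*(-5 + c) = 2*c*(-5 + c))
(Q(2)*(-(4 - 4)))*G(J(3), -1) = (2*(-(4 - 4))/3)*(2*(-1)*(-5 - 1)) = (2*(-1*0)/3)*(2*(-1)*(-6)) = ((⅔)*0)*12 = 0*12 = 0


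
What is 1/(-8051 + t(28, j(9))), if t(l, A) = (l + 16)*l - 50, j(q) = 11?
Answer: -1/6869 ≈ -0.00014558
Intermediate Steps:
t(l, A) = -50 + l*(16 + l) (t(l, A) = (16 + l)*l - 50 = l*(16 + l) - 50 = -50 + l*(16 + l))
1/(-8051 + t(28, j(9))) = 1/(-8051 + (-50 + 28² + 16*28)) = 1/(-8051 + (-50 + 784 + 448)) = 1/(-8051 + 1182) = 1/(-6869) = -1/6869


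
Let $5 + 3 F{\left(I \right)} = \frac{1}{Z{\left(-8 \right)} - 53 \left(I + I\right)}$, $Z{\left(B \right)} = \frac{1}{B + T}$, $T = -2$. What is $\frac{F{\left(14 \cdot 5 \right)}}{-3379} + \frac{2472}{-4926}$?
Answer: $- \frac{309591717929}{617536115877} \approx -0.50133$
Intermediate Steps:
$Z{\left(B \right)} = \frac{1}{-2 + B}$ ($Z{\left(B \right)} = \frac{1}{B - 2} = \frac{1}{-2 + B}$)
$F{\left(I \right)} = - \frac{5}{3} + \frac{1}{3 \left(- \frac{1}{10} - 106 I\right)}$ ($F{\left(I \right)} = - \frac{5}{3} + \frac{1}{3 \left(\frac{1}{-2 - 8} - 53 \left(I + I\right)\right)} = - \frac{5}{3} + \frac{1}{3 \left(\frac{1}{-10} - 53 \cdot 2 I\right)} = - \frac{5}{3} + \frac{1}{3 \left(- \frac{1}{10} - 106 I\right)}$)
$\frac{F{\left(14 \cdot 5 \right)}}{-3379} + \frac{2472}{-4926} = \frac{\frac{5}{3} \frac{1}{1 + 1060 \cdot 14 \cdot 5} \left(-3 - 1060 \cdot 14 \cdot 5\right)}{-3379} + \frac{2472}{-4926} = \frac{5 \left(-3 - 74200\right)}{3 \left(1 + 1060 \cdot 70\right)} \left(- \frac{1}{3379}\right) + 2472 \left(- \frac{1}{4926}\right) = \frac{5 \left(-3 - 74200\right)}{3 \left(1 + 74200\right)} \left(- \frac{1}{3379}\right) - \frac{412}{821} = \frac{5}{3} \cdot \frac{1}{74201} \left(-74203\right) \left(- \frac{1}{3379}\right) - \frac{412}{821} = \left(- \frac{371015}{222603}\right) \left(- \frac{1}{3379}\right) - \frac{412}{821} = \frac{371015}{752175537} - \frac{412}{821} = - \frac{309591717929}{617536115877}$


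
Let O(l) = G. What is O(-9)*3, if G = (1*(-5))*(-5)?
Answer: 75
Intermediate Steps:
G = 25 (G = -5*(-5) = 25)
O(l) = 25
O(-9)*3 = 25*3 = 75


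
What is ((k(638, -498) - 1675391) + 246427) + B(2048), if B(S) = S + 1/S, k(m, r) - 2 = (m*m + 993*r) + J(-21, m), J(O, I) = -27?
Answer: -3101513727/2048 ≈ -1.5144e+6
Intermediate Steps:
k(m, r) = -25 + m² + 993*r (k(m, r) = 2 + ((m*m + 993*r) - 27) = 2 + ((m² + 993*r) - 27) = 2 + (-27 + m² + 993*r) = -25 + m² + 993*r)
((k(638, -498) - 1675391) + 246427) + B(2048) = (((-25 + 638² + 993*(-498)) - 1675391) + 246427) + (2048 + 1/2048) = (((-25 + 407044 - 494514) - 1675391) + 246427) + (2048 + 1/2048) = ((-87495 - 1675391) + 246427) + 4194305/2048 = (-1762886 + 246427) + 4194305/2048 = -1516459 + 4194305/2048 = -3101513727/2048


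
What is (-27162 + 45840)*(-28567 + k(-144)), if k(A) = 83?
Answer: -532024152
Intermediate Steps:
(-27162 + 45840)*(-28567 + k(-144)) = (-27162 + 45840)*(-28567 + 83) = 18678*(-28484) = -532024152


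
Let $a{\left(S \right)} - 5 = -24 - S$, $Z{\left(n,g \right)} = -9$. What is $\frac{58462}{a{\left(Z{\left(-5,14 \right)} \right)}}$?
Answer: $- \frac{29231}{5} \approx -5846.2$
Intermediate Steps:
$a{\left(S \right)} = -19 - S$ ($a{\left(S \right)} = 5 - \left(24 + S\right) = -19 - S$)
$\frac{58462}{a{\left(Z{\left(-5,14 \right)} \right)}} = \frac{58462}{-19 - -9} = \frac{58462}{-19 + 9} = \frac{58462}{-10} = 58462 \left(- \frac{1}{10}\right) = - \frac{29231}{5}$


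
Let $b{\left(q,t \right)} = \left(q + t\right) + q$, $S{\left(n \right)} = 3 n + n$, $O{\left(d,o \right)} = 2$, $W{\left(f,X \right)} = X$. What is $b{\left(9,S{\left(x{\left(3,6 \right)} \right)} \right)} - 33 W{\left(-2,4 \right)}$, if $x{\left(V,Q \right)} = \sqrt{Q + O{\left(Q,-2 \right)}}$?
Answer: $-114 + 8 \sqrt{2} \approx -102.69$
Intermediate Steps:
$x{\left(V,Q \right)} = \sqrt{2 + Q}$ ($x{\left(V,Q \right)} = \sqrt{Q + 2} = \sqrt{2 + Q}$)
$S{\left(n \right)} = 4 n$
$b{\left(q,t \right)} = t + 2 q$
$b{\left(9,S{\left(x{\left(3,6 \right)} \right)} \right)} - 33 W{\left(-2,4 \right)} = \left(4 \sqrt{2 + 6} + 2 \cdot 9\right) - 132 = \left(4 \sqrt{8} + 18\right) - 132 = \left(4 \cdot 2 \sqrt{2} + 18\right) - 132 = \left(8 \sqrt{2} + 18\right) - 132 = \left(18 + 8 \sqrt{2}\right) - 132 = -114 + 8 \sqrt{2}$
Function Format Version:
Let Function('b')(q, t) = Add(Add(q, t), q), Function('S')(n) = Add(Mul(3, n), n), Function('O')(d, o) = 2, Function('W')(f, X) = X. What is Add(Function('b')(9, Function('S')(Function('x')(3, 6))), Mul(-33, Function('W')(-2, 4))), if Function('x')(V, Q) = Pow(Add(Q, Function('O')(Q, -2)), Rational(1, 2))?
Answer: Add(-114, Mul(8, Pow(2, Rational(1, 2)))) ≈ -102.69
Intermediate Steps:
Function('x')(V, Q) = Pow(Add(2, Q), Rational(1, 2)) (Function('x')(V, Q) = Pow(Add(Q, 2), Rational(1, 2)) = Pow(Add(2, Q), Rational(1, 2)))
Function('S')(n) = Mul(4, n)
Function('b')(q, t) = Add(t, Mul(2, q))
Add(Function('b')(9, Function('S')(Function('x')(3, 6))), Mul(-33, Function('W')(-2, 4))) = Add(Add(Mul(4, Pow(Add(2, 6), Rational(1, 2))), Mul(2, 9)), Mul(-33, 4)) = Add(Add(Mul(4, Pow(8, Rational(1, 2))), 18), -132) = Add(Add(Mul(4, Mul(2, Pow(2, Rational(1, 2)))), 18), -132) = Add(Add(Mul(8, Pow(2, Rational(1, 2))), 18), -132) = Add(Add(18, Mul(8, Pow(2, Rational(1, 2)))), -132) = Add(-114, Mul(8, Pow(2, Rational(1, 2))))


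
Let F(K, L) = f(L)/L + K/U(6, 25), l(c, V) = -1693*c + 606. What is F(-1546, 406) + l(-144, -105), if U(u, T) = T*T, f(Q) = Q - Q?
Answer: 152747204/625 ≈ 2.4440e+5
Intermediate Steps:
f(Q) = 0
U(u, T) = T²
l(c, V) = 606 - 1693*c
F(K, L) = K/625 (F(K, L) = 0/L + K/(25²) = 0 + K/625 = K/625)
F(-1546, 406) + l(-144, -105) = (1/625)*(-1546) + (606 - 1693*(-144)) = -1546/625 + (606 + 243792) = -1546/625 + 244398 = 152747204/625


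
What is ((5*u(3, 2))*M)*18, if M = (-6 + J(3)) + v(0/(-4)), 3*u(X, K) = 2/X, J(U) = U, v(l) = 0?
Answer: -60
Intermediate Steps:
u(X, K) = 2/(3*X) (u(X, K) = (2/X)/3 = 2/(3*X))
M = -3 (M = (-6 + 3) + 0 = -3 + 0 = -3)
((5*u(3, 2))*M)*18 = ((5*((2/3)/3))*(-3))*18 = ((5*((2/3)*(1/3)))*(-3))*18 = ((5*(2/9))*(-3))*18 = ((10/9)*(-3))*18 = -10/3*18 = -60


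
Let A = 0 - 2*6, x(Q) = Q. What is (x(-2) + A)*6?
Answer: -84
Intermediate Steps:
A = -12 (A = 0 - 12 = -12)
(x(-2) + A)*6 = (-2 - 12)*6 = -14*6 = -84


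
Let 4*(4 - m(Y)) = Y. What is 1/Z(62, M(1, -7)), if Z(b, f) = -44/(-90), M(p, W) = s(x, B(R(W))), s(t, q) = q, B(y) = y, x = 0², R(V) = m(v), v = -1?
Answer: 45/22 ≈ 2.0455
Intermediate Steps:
m(Y) = 4 - Y/4
R(V) = 17/4 (R(V) = 4 - ¼*(-1) = 4 + ¼ = 17/4)
x = 0
M(p, W) = 17/4
Z(b, f) = 22/45 (Z(b, f) = -44*(-1/90) = 22/45)
1/Z(62, M(1, -7)) = 1/(22/45) = 45/22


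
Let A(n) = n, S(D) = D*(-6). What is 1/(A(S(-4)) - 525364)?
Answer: -1/525340 ≈ -1.9035e-6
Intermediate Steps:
S(D) = -6*D
1/(A(S(-4)) - 525364) = 1/(-6*(-4) - 525364) = 1/(24 - 525364) = 1/(-525340) = -1/525340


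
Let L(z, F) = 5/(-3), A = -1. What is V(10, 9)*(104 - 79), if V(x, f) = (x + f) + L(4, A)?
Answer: 1300/3 ≈ 433.33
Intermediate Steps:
L(z, F) = -5/3 (L(z, F) = 5*(-⅓) = -5/3)
V(x, f) = -5/3 + f + x (V(x, f) = (x + f) - 5/3 = (f + x) - 5/3 = -5/3 + f + x)
V(10, 9)*(104 - 79) = (-5/3 + 9 + 10)*(104 - 79) = (52/3)*25 = 1300/3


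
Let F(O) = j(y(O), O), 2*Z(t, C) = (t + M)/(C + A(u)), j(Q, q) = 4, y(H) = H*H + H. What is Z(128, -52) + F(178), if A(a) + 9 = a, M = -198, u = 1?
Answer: 55/12 ≈ 4.5833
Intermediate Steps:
A(a) = -9 + a
y(H) = H + H² (y(H) = H² + H = H + H²)
Z(t, C) = (-198 + t)/(2*(-8 + C)) (Z(t, C) = ((t - 198)/(C + (-9 + 1)))/2 = ((-198 + t)/(C - 8))/2 = ((-198 + t)/(-8 + C))/2 = (-198 + t)/(2*(-8 + C)))
F(O) = 4
Z(128, -52) + F(178) = (-198 + 128)/(2*(-8 - 52)) + 4 = (½)*(-70)/(-60) + 4 = (½)*(-1/60)*(-70) + 4 = 7/12 + 4 = 55/12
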